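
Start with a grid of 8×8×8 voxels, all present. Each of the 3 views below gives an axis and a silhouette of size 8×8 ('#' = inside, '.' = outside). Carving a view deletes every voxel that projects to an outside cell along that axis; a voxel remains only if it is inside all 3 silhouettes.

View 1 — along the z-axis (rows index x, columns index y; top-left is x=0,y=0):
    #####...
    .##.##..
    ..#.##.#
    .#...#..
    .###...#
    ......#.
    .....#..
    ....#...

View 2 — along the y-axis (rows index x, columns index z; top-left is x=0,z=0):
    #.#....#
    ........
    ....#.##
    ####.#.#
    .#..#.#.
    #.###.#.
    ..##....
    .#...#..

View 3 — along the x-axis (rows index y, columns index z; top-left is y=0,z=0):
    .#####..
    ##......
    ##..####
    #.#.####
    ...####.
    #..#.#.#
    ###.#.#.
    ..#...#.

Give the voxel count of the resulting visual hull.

voxel count = 33

full grid |V| = 512
carve view 1 (along z, XY-mask fill 22/64): 176 voxels remain
carve view 2 (along y, XZ-mask fill 24/64): 60 voxels remain
carve view 3 (along x, YZ-mask fill 34/64): 33 voxels remain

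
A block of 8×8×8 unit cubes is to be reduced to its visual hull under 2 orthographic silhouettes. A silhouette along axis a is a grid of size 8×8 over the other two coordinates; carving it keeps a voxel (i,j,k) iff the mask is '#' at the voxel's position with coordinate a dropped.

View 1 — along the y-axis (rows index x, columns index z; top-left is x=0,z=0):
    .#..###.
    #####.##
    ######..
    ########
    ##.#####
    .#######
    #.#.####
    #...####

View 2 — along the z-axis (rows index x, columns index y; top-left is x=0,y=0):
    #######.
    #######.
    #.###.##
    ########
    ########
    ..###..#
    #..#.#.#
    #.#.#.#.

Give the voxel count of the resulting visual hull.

|visual hull| = 305

full grid |V| = 512
V1 y: intersect with XZ mask (50 set) -- 400 left
V2 z: intersect with XY mask (48 set) -- 305 left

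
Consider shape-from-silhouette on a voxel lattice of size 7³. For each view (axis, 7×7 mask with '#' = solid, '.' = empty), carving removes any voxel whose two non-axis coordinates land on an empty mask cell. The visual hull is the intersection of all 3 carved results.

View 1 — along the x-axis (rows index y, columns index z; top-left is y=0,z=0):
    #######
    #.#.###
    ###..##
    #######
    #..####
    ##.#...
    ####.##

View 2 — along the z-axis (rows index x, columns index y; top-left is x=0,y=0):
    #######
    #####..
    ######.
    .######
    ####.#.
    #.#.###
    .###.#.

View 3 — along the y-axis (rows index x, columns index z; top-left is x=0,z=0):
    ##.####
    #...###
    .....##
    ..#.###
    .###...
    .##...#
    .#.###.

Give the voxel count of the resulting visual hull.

voxel count = 111

full grid |V| = 343
  1. axis=0 (YZ plane), |mask|=38  ⇒  voxels=266
  2. axis=2 (XY plane), |mask|=38  ⇒  voxels=203
  3. axis=1 (XZ plane), |mask|=26  ⇒  voxels=111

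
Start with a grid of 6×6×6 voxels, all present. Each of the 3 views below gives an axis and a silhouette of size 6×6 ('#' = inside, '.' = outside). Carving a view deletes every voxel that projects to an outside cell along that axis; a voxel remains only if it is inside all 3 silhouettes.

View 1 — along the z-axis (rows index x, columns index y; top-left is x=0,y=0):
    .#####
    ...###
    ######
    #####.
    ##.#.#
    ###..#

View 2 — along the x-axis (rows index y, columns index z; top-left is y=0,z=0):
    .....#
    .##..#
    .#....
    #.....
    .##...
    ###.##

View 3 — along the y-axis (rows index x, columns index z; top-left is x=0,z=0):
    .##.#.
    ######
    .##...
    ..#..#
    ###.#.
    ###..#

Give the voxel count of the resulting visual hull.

initial block: 6^3 = 216
V1 z: intersect with XY mask (27 set) -- 162 left
V2 x: intersect with YZ mask (13 set) -- 61 left
V3 y: intersect with XZ mask (21 set) -- 43 left

voxel count = 43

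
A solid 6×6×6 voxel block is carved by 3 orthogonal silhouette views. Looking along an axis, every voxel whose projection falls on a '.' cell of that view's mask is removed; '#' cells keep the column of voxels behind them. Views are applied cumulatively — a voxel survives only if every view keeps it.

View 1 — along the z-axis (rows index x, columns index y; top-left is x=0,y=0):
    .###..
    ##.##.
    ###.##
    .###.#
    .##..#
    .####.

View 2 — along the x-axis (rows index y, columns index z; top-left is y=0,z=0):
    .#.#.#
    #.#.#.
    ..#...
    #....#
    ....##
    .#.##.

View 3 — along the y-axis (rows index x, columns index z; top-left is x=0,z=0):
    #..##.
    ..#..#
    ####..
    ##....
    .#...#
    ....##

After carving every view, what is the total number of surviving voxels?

before carving: 216 voxels (6×6×6)
[1] z-view keeps 23 columns → grid now 138
[2] x-view keeps 14 columns → grid now 52
[3] y-view keeps 15 columns → grid now 22

remaining voxels: 22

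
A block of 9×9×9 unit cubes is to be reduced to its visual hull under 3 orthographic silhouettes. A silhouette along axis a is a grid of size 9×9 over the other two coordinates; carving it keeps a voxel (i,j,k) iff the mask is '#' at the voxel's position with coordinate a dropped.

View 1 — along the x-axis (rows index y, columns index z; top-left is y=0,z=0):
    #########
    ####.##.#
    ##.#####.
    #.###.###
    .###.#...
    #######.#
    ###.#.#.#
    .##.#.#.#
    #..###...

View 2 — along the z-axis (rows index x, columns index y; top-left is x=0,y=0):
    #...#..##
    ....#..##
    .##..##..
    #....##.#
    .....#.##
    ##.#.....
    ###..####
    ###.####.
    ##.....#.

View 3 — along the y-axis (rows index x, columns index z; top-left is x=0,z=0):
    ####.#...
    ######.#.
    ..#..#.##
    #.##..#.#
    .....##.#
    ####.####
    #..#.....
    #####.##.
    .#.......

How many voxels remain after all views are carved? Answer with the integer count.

128 voxels

initial block: 9^3 = 729
after view 1 [x-axis, 57 of 81 cells solid] → remaining = 513
after view 2 [z-axis, 38 of 81 cells solid] → remaining = 243
after view 3 [y-axis, 42 of 81 cells solid] → remaining = 128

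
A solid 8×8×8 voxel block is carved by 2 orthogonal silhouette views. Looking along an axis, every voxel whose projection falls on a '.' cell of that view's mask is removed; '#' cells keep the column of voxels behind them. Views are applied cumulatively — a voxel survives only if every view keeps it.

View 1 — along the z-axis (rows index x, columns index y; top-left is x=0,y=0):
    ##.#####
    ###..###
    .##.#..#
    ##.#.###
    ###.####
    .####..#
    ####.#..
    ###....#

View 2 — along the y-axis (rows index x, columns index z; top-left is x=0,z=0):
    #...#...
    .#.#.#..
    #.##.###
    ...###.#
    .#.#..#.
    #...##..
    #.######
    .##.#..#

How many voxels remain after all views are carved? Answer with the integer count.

voxel count = 167

start: 8×8×8 = 512 voxels
after view 1 [z-axis, 44 of 64 cells solid] → remaining = 352
after view 2 [y-axis, 32 of 64 cells solid] → remaining = 167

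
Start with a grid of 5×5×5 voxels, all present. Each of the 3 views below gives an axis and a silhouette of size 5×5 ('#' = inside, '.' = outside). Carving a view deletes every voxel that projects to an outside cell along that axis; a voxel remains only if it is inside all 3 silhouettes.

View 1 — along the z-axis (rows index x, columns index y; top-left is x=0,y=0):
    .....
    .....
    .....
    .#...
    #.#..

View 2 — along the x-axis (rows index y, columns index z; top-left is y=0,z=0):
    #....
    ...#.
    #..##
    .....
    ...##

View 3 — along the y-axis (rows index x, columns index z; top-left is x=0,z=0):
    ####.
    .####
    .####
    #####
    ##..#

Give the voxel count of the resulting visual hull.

|visual hull| = 4

before carving: 125 voxels (5×5×5)
carve view 1 (along z, XY-mask fill 3/25): 15 voxels remain
carve view 2 (along x, YZ-mask fill 7/25): 5 voxels remain
carve view 3 (along y, XZ-mask fill 20/25): 4 voxels remain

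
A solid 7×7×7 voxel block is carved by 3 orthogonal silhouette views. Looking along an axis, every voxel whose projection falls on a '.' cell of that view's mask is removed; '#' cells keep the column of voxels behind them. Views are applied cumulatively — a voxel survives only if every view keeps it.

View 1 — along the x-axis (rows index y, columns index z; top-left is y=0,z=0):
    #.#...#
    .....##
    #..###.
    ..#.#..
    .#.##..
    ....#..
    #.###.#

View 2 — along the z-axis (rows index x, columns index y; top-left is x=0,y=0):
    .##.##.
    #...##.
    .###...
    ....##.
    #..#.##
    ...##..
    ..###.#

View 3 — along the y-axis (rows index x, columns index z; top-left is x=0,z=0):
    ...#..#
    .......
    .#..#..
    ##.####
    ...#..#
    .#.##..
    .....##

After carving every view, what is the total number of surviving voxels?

start: 7×7×7 = 343 voxels
  1. axis=0 (YZ plane), |mask|=20  ⇒  voxels=140
  2. axis=2 (XY plane), |mask|=22  ⇒  voxels=59
  3. axis=1 (XZ plane), |mask|=17  ⇒  voxels=18

|visual hull| = 18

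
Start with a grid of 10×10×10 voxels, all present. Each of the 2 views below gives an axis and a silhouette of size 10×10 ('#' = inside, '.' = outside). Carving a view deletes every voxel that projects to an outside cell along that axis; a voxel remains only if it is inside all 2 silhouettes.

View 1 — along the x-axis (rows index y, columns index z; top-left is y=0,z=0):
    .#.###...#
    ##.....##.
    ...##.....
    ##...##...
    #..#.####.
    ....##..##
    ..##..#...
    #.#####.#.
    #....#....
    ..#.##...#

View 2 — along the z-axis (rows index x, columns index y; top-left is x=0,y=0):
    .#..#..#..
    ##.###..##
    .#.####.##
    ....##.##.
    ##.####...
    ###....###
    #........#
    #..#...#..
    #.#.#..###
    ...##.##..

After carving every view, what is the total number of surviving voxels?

initial block: 10^3 = 1000
after view 1 [x-axis, 41 of 100 cells solid] → remaining = 410
after view 2 [z-axis, 48 of 100 cells solid] → remaining = 213

remaining voxels: 213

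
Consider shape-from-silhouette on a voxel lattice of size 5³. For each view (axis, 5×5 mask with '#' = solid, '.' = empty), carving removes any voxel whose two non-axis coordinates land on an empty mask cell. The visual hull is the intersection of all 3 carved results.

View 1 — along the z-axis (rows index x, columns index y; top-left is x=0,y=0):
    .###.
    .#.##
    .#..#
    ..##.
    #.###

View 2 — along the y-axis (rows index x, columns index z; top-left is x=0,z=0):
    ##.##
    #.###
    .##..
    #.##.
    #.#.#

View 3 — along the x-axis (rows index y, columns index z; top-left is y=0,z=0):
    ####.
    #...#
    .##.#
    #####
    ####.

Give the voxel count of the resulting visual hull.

full grid |V| = 125
  1. axis=2 (XY plane), |mask|=14  ⇒  voxels=70
  2. axis=1 (XZ plane), |mask|=16  ⇒  voxels=46
  3. axis=0 (YZ plane), |mask|=18  ⇒  voxels=32

32 voxels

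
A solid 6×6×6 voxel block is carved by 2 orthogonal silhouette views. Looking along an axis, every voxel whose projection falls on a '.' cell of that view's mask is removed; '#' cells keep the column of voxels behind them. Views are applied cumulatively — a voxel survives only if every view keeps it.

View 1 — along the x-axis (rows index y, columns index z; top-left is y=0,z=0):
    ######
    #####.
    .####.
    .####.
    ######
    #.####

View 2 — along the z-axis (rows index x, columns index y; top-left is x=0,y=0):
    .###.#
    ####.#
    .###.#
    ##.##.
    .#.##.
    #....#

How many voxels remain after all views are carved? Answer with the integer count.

voxel count = 107

full grid |V| = 216
[1] x-view keeps 30 columns → grid now 180
[2] z-view keeps 22 columns → grid now 107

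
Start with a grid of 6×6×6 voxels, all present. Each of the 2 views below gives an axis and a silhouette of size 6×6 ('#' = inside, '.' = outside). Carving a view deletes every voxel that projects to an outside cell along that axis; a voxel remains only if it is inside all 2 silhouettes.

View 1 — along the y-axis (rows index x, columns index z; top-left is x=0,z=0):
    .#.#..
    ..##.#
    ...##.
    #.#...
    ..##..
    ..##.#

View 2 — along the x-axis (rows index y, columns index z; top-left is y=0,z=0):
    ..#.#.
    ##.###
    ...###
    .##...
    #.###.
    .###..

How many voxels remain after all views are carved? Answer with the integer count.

before carving: 216 voxels (6×6×6)
[1] y-view keeps 14 columns → grid now 84
[2] x-view keeps 19 columns → grid now 49

49 voxels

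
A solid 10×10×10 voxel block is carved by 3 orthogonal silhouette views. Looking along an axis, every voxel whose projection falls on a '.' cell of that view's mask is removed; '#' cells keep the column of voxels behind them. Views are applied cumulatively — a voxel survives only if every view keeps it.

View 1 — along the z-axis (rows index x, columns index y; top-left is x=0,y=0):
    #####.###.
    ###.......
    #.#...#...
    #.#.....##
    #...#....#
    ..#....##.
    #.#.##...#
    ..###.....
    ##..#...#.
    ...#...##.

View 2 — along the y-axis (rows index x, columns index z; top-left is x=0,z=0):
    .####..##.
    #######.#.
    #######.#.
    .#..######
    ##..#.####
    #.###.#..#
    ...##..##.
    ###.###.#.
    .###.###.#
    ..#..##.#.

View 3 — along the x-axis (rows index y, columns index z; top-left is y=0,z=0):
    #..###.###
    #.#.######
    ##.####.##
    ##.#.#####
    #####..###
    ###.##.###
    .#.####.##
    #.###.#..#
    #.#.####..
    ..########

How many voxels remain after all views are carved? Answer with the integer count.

start: 10×10×10 = 1000 voxels
V1 z: intersect with XY mask (39 set) -- 390 left
V2 y: intersect with XZ mask (64 set) -- 244 left
V3 x: intersect with YZ mask (74 set) -- 180 left

180 voxels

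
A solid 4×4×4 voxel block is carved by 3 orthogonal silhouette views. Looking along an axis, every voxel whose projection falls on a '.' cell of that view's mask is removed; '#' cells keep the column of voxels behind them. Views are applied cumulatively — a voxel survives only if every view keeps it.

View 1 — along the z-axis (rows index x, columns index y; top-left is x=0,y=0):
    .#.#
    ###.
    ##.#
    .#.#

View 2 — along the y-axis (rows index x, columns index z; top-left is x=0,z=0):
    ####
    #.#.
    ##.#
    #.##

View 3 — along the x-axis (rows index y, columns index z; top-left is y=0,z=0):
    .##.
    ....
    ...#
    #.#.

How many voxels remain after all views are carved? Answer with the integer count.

voxel count = 7

initial block: 4^3 = 64
carve view 1 (along z, XY-mask fill 10/16): 40 voxels remain
carve view 2 (along y, XZ-mask fill 12/16): 29 voxels remain
carve view 3 (along x, YZ-mask fill 5/16): 7 voxels remain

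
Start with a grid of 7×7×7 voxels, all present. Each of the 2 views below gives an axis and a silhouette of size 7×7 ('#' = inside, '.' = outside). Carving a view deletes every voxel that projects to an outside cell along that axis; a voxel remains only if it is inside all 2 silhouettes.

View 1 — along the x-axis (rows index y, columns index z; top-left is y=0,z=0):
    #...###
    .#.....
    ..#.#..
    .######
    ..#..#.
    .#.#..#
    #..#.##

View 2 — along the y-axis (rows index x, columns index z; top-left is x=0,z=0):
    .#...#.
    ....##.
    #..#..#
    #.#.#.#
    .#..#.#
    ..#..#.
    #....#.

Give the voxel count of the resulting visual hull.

start: 7×7×7 = 343 voxels
[1] x-view keeps 22 columns → grid now 154
[2] y-view keeps 18 columns → grid now 58

|visual hull| = 58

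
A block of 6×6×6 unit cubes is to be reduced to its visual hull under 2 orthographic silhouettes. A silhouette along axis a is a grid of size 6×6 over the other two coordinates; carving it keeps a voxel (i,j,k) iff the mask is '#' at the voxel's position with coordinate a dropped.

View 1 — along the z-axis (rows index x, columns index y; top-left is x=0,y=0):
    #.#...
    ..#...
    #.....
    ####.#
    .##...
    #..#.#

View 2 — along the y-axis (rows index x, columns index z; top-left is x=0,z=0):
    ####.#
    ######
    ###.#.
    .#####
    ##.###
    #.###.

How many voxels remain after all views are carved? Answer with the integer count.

voxel count = 67

initial block: 6^3 = 216
after view 1 [z-axis, 14 of 36 cells solid] → remaining = 84
after view 2 [y-axis, 29 of 36 cells solid] → remaining = 67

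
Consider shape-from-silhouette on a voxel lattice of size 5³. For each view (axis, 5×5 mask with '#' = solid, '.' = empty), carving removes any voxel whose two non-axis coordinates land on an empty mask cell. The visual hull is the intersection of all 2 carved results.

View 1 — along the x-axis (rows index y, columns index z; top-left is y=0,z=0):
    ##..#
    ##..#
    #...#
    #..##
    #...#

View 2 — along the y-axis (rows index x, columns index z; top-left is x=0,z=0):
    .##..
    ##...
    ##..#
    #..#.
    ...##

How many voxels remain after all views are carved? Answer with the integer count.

start: 5×5×5 = 125 voxels
carve view 1 (along x, YZ-mask fill 13/25): 65 voxels remain
carve view 2 (along y, XZ-mask fill 11/25): 33 voxels remain

|visual hull| = 33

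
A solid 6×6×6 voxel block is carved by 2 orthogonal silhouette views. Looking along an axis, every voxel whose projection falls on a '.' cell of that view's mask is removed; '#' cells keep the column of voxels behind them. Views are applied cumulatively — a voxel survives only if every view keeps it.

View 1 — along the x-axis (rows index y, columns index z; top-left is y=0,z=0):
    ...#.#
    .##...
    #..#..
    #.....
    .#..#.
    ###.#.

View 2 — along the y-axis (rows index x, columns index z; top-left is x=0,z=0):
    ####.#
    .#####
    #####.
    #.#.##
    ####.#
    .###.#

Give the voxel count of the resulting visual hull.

full grid |V| = 216
step 1: project along x, AND mask (13/36) → |grid| = 78
step 2: project along y, AND mask (28/36) → |grid| = 60

|visual hull| = 60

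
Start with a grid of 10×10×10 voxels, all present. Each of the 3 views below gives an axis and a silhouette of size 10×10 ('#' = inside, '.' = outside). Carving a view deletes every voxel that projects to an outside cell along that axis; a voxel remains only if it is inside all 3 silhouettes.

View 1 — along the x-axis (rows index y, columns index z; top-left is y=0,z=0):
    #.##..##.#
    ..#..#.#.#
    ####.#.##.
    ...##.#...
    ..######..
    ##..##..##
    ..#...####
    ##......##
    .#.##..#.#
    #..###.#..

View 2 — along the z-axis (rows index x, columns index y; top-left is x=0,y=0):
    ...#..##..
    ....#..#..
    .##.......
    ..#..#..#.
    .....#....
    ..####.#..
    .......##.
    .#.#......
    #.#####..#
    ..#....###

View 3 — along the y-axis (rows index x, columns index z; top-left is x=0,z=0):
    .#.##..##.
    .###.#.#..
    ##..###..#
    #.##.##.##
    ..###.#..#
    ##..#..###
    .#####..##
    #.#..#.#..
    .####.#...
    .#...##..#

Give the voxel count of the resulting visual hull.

before carving: 1000 voxels (10×10×10)
after view 1 [x-axis, 51 of 100 cells solid] → remaining = 510
after view 2 [z-axis, 31 of 100 cells solid] → remaining = 158
after view 3 [y-axis, 54 of 100 cells solid] → remaining = 81

81 voxels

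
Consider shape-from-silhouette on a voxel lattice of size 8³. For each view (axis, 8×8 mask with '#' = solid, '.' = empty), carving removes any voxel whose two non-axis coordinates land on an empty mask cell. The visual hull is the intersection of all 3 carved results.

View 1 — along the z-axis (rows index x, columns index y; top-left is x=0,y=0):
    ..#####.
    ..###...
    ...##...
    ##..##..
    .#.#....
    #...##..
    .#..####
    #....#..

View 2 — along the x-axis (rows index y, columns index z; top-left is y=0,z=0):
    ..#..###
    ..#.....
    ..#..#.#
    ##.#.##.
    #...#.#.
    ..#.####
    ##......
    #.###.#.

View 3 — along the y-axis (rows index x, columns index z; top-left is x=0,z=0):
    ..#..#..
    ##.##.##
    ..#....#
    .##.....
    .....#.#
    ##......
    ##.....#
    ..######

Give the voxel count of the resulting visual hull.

32 voxels

start: 8×8×8 = 512 voxels
carve view 1 (along z, XY-mask fill 26/64): 208 voxels remain
carve view 2 (along x, YZ-mask fill 28/64): 93 voxels remain
carve view 3 (along y, XZ-mask fill 25/64): 32 voxels remain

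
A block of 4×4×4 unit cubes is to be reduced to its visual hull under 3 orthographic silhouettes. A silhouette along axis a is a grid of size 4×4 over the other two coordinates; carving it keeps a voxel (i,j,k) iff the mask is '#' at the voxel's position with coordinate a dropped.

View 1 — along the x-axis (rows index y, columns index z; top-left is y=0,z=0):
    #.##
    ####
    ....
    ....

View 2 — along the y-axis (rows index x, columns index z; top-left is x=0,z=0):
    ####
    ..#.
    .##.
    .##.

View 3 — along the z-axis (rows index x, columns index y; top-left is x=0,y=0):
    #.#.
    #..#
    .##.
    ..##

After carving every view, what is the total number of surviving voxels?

initial block: 4^3 = 64
step 1: project along x, AND mask (7/16) → |grid| = 28
step 2: project along y, AND mask (9/16) → |grid| = 15
step 3: project along z, AND mask (8/16) → |grid| = 6

remaining voxels: 6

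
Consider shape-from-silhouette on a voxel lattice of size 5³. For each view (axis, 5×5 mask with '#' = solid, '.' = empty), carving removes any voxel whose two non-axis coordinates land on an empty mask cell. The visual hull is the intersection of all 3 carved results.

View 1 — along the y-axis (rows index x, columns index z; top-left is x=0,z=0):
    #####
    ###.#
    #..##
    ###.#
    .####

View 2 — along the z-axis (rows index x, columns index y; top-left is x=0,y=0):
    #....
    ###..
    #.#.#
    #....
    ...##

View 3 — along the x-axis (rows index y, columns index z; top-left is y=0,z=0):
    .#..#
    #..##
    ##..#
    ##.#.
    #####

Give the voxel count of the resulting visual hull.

before carving: 125 voxels (5×5×5)
[1] y-view keeps 20 columns → grid now 100
[2] z-view keeps 10 columns → grid now 38
[3] x-view keeps 16 columns → grid now 23

23 voxels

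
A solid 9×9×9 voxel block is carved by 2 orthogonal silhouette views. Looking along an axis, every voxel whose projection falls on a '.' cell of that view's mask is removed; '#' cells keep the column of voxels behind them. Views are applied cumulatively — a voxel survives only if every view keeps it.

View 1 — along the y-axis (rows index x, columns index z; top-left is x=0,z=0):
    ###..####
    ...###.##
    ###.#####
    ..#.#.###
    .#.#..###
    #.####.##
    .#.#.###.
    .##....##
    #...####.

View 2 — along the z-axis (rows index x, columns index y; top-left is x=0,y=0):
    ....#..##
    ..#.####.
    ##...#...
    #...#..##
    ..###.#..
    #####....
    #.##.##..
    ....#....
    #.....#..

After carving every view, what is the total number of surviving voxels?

remaining voxels: 184

before carving: 729 voxels (9×9×9)
  1. axis=1 (XZ plane), |mask|=51  ⇒  voxels=459
  2. axis=2 (XY plane), |mask|=32  ⇒  voxels=184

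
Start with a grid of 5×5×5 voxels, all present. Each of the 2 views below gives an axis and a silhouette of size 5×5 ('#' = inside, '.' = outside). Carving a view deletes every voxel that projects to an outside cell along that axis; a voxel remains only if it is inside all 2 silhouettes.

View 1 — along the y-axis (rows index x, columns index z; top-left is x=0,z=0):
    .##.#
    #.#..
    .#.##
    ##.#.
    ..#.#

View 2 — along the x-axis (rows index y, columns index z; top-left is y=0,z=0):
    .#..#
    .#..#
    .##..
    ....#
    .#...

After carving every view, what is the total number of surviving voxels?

before carving: 125 voxels (5×5×5)
step 1: project along y, AND mask (13/25) → |grid| = 65
step 2: project along x, AND mask (8/25) → |grid| = 24

voxel count = 24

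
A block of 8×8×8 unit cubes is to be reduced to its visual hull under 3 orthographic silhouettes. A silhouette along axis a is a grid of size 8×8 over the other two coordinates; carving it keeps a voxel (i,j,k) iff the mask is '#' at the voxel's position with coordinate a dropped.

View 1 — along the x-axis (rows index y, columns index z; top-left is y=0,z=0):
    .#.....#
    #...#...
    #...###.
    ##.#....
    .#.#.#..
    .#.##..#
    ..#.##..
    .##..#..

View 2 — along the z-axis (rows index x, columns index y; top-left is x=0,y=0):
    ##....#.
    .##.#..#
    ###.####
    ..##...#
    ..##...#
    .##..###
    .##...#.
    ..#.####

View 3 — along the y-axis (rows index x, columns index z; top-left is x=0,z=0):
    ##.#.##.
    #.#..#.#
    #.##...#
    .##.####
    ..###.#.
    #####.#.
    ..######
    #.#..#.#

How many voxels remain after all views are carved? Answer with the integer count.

before carving: 512 voxels (8×8×8)
carve view 1 (along x, YZ-mask fill 24/64): 192 voxels remain
carve view 2 (along z, XY-mask fill 33/64): 102 voxels remain
carve view 3 (along y, XZ-mask fill 39/64): 55 voxels remain

voxel count = 55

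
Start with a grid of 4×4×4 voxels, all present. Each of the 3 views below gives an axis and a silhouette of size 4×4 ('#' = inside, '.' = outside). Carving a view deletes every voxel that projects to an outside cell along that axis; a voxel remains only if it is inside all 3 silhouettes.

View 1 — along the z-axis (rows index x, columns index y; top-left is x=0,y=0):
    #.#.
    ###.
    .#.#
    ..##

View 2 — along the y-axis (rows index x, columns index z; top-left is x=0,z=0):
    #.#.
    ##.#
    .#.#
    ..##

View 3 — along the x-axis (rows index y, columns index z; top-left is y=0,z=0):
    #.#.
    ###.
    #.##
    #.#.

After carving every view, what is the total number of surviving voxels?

full grid |V| = 64
[1] z-view keeps 9 columns → grid now 36
[2] y-view keeps 9 columns → grid now 21
[3] x-view keeps 10 columns → grid now 13

|visual hull| = 13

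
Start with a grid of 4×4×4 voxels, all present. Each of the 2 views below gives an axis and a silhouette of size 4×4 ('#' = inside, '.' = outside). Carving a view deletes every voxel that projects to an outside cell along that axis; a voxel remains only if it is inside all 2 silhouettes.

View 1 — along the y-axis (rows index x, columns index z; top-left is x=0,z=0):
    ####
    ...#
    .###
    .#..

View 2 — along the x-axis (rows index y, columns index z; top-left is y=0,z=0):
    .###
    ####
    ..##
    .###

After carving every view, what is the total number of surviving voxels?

remaining voxels: 30

before carving: 64 voxels (4×4×4)
V1 y: intersect with XZ mask (9 set) -- 36 left
V2 x: intersect with YZ mask (12 set) -- 30 left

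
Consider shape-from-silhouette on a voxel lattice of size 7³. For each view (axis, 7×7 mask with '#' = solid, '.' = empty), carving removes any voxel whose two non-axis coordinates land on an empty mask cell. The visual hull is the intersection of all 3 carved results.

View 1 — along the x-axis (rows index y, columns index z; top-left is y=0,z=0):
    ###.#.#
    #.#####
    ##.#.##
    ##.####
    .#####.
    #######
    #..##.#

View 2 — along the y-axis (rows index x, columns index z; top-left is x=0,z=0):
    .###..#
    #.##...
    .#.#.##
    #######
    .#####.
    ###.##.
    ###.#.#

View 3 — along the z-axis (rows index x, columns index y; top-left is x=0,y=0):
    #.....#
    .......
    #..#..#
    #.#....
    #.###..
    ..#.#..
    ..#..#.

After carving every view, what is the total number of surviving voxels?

start: 7×7×7 = 343 voxels
step 1: project along x, AND mask (38/49) → |grid| = 266
step 2: project along y, AND mask (33/49) → |grid| = 176
step 3: project along z, AND mask (15/49) → |grid| = 53

remaining voxels: 53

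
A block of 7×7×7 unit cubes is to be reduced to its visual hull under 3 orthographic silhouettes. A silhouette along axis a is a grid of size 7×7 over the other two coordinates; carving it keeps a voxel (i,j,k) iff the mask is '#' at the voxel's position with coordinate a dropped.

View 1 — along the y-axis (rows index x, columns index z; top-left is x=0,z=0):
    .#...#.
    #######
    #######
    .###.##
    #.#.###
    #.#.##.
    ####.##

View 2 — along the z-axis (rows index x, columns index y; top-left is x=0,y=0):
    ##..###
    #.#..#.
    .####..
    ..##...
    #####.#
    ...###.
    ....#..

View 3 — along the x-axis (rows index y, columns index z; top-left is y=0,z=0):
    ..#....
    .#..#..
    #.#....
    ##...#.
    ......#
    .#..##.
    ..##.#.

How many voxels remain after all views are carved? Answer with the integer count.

|visual hull| = 35

start: 7×7×7 = 343 voxels
step 1: project along y, AND mask (36/49) → |grid| = 252
step 2: project along z, AND mask (24/49) → |grid| = 117
step 3: project along x, AND mask (15/49) → |grid| = 35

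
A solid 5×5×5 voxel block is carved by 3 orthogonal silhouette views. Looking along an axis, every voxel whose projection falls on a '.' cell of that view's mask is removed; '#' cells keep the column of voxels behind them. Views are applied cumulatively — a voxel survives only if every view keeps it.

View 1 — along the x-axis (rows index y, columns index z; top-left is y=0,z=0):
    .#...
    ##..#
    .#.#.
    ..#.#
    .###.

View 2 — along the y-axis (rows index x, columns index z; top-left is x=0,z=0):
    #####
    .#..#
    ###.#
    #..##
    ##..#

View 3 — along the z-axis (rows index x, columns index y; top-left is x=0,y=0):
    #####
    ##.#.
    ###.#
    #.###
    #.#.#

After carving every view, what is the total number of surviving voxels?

start: 5×5×5 = 125 voxels
after view 1 [x-axis, 11 of 25 cells solid] → remaining = 55
after view 2 [y-axis, 17 of 25 cells solid] → remaining = 38
after view 3 [z-axis, 19 of 25 cells solid] → remaining = 28

remaining voxels: 28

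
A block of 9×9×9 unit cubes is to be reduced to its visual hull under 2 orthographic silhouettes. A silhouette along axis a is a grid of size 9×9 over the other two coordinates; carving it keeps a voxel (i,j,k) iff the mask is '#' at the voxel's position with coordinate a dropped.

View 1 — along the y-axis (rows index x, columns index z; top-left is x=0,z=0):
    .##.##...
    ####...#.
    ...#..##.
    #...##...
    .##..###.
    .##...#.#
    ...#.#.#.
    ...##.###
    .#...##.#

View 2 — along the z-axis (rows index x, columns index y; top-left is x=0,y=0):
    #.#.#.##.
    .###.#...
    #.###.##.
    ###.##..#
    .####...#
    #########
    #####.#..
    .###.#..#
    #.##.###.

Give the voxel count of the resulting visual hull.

initial block: 9^3 = 729
V1 y: intersect with XZ mask (36 set) -- 324 left
V2 z: intersect with XY mask (52 set) -- 204 left

voxel count = 204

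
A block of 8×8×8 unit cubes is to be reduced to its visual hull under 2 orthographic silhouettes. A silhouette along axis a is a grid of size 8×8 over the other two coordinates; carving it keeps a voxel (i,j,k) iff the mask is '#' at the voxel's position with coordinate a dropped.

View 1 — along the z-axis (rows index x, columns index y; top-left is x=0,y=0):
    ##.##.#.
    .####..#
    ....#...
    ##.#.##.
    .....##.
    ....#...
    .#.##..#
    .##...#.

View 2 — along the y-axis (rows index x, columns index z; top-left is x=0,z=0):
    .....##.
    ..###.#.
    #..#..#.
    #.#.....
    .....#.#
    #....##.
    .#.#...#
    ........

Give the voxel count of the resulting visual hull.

voxel count = 62

before carving: 512 voxels (8×8×8)
step 1: project along z, AND mask (26/64) → |grid| = 208
step 2: project along y, AND mask (19/64) → |grid| = 62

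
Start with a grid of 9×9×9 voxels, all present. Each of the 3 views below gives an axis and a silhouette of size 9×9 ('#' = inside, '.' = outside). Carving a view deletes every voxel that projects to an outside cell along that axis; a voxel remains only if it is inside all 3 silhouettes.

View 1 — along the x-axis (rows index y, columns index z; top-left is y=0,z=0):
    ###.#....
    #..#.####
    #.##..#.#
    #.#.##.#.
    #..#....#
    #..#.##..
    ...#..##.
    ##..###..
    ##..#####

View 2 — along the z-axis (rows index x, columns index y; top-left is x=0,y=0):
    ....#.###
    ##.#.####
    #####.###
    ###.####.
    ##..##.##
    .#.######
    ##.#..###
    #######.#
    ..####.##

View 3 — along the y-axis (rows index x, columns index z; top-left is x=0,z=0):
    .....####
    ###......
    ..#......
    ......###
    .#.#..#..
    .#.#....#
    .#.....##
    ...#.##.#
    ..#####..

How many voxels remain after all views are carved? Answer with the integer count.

voxel count = 95

full grid |V| = 729
V1 x: intersect with YZ mask (42 set) -- 378 left
V2 z: intersect with XY mask (59 set) -- 278 left
V3 y: intersect with XZ mask (29 set) -- 95 left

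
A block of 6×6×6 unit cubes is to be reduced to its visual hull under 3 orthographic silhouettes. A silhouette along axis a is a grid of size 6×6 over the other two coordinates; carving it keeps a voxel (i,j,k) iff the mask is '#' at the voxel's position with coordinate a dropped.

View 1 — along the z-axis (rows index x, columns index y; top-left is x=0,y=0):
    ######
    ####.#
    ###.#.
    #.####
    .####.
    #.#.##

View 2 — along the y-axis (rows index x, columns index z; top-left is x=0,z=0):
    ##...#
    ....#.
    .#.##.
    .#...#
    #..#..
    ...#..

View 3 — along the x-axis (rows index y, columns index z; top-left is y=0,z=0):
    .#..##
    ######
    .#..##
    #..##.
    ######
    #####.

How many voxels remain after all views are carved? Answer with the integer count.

before carving: 216 voxels (6×6×6)
step 1: project along z, AND mask (28/36) → |grid| = 168
step 2: project along y, AND mask (12/36) → |grid| = 57
step 3: project along x, AND mask (26/36) → |grid| = 43

43 voxels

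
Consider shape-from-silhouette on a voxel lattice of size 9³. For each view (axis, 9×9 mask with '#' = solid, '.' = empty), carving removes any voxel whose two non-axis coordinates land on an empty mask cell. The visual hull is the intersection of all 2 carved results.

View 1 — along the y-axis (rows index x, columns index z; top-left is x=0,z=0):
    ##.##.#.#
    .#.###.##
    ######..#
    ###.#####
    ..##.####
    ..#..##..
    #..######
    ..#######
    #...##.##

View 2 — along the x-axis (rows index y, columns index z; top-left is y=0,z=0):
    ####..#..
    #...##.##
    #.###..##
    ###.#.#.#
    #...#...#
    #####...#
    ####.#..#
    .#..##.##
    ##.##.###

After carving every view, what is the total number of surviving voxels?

start: 9×9×9 = 729 voxels
V1 y: intersect with XZ mask (55 set) -- 495 left
V2 x: intersect with YZ mask (49 set) -- 298 left

remaining voxels: 298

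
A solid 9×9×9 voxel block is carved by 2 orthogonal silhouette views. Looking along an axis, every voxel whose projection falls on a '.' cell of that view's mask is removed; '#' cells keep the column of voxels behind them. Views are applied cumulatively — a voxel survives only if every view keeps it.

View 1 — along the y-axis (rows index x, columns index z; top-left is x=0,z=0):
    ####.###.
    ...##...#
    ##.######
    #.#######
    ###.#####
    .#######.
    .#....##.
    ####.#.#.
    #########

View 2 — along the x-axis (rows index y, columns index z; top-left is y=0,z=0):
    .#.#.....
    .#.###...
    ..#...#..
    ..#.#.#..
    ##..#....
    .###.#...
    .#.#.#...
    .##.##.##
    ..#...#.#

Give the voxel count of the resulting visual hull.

197 voxels

initial block: 9^3 = 729
carve view 1 (along y, XZ-mask fill 59/81): 531 voxels remain
carve view 2 (along x, YZ-mask fill 30/81): 197 voxels remain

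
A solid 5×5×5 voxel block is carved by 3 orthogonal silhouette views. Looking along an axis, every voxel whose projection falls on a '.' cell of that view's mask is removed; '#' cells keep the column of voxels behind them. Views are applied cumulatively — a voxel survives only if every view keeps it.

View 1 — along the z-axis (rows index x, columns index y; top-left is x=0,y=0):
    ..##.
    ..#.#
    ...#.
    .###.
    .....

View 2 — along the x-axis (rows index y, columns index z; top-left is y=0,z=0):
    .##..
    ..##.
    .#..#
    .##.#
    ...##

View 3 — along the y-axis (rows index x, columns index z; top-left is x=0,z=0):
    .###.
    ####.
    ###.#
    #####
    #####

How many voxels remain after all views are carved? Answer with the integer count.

|visual hull| = 15

full grid |V| = 125
carve view 1 (along z, XY-mask fill 8/25): 40 voxels remain
carve view 2 (along x, YZ-mask fill 11/25): 19 voxels remain
carve view 3 (along y, XZ-mask fill 21/25): 15 voxels remain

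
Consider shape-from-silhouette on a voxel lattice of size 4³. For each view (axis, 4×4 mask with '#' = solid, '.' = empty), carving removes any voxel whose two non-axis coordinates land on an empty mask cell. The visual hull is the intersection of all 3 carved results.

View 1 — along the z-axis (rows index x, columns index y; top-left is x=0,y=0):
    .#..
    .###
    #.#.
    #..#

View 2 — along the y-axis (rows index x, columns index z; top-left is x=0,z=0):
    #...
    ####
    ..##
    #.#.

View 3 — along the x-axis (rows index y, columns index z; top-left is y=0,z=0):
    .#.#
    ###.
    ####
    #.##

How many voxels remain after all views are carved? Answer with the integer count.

full grid |V| = 64
  1. axis=2 (XY plane), |mask|=8  ⇒  voxels=32
  2. axis=1 (XZ plane), |mask|=9  ⇒  voxels=21
  3. axis=0 (YZ plane), |mask|=12  ⇒  voxels=16

remaining voxels: 16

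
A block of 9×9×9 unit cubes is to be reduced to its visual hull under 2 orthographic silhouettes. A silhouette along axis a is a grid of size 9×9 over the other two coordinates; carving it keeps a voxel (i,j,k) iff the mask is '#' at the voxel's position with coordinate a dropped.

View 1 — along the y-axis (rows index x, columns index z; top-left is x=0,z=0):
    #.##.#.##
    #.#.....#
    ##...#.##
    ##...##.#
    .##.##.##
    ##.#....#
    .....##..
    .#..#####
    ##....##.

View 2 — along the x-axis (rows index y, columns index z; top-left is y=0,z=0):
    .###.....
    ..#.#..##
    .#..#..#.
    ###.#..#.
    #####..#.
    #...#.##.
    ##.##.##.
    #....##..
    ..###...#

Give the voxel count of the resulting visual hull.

remaining voxels: 159

start: 9×9×9 = 729 voxels
carve view 1 (along y, XZ-mask fill 41/81): 369 voxels remain
carve view 2 (along x, YZ-mask fill 38/81): 159 voxels remain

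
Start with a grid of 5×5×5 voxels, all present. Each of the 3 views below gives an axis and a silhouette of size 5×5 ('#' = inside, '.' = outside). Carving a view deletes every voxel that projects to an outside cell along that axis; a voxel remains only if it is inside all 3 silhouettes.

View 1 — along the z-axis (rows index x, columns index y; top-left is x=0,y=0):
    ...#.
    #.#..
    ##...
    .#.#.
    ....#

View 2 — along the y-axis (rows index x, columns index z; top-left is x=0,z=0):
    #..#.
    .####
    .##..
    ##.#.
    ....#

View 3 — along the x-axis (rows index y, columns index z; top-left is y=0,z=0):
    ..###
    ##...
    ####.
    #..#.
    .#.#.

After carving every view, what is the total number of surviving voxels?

before carving: 125 voxels (5×5×5)
step 1: project along z, AND mask (8/25) → |grid| = 40
step 2: project along y, AND mask (12/25) → |grid| = 21
step 3: project along x, AND mask (13/25) → |grid| = 14

14 voxels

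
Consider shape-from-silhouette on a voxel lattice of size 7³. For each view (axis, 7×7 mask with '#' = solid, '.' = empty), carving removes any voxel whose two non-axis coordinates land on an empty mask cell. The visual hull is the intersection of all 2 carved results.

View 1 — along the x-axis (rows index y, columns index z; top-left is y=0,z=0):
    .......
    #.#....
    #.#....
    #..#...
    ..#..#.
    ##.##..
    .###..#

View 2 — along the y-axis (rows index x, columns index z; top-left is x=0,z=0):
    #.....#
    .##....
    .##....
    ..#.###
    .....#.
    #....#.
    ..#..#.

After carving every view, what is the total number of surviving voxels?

before carving: 343 voxels (7×7×7)
[1] x-view keeps 16 columns → grid now 112
[2] y-view keeps 15 columns → grid now 35

35 voxels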